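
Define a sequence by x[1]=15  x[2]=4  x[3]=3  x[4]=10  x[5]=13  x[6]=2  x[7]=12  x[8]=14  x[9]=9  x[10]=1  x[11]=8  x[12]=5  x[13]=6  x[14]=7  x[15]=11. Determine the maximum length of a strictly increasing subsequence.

5

Let dp[i] be the length of the longest such subsequence ending at index i:
i:      1  2  3  4  5  6  7  8  9 10 11 12 13 14 15
x[i]:  15  4  3 10 13  2 12 14  9  1  8  5  6  7 11
dp:     1  1  1  2  3  1  3  4  2  1  2  2  3  4  5
Maximum dp value is 5.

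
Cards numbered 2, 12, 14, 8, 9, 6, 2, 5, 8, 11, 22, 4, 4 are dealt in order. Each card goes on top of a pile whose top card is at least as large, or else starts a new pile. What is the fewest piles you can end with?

Place each on the leftmost legal pile:
2 → new pile 1 (tops now [2])
12 → new pile 2 (tops now [2, 12])
14 → new pile 3 (tops now [2, 12, 14])
8 → pile 2 (tops now [2, 8, 14])
9 → pile 3 (tops now [2, 8, 9])
6 → pile 2 (tops now [2, 6, 9])
2 → pile 1 (tops now [2, 6, 9])
5 → pile 2 (tops now [2, 5, 9])
8 → pile 3 (tops now [2, 5, 8])
11 → new pile 4 (tops now [2, 5, 8, 11])
22 → new pile 5 (tops now [2, 5, 8, 11, 22])
4 → pile 2 (tops now [2, 4, 8, 11, 22])
4 → pile 2 (tops now [2, 4, 8, 11, 22])
Five piles.

5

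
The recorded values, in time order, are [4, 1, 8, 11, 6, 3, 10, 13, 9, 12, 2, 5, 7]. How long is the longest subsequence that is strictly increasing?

Track the smallest tail for each achievable length (strict):
4 → extends → [4]
1 → replaces 4 → [1]
8 → extends → [1, 8]
11 → extends → [1, 8, 11]
6 → replaces 8 → [1, 6, 11]
3 → replaces 6 → [1, 3, 11]
10 → replaces 11 → [1, 3, 10]
13 → extends → [1, 3, 10, 13]
9 → replaces 10 → [1, 3, 9, 13]
12 → replaces 13 → [1, 3, 9, 12]
2 → replaces 3 → [1, 2, 9, 12]
5 → replaces 9 → [1, 2, 5, 12]
7 → replaces 12 → [1, 2, 5, 7]
Four tails, so the longest strictly increasing subsequence has length 4 (e.g. 4, 8, 11, 13).

4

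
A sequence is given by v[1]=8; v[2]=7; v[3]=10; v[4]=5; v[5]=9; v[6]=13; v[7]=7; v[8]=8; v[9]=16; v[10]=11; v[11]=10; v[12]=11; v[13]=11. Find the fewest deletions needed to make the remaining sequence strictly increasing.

Fewest deletions = n − (longest strictly increasing subsequence).
i:      1  2  3  4  5  6  7  8  9 10 11 12 13
v[i]:   8  7 10  5  9 13  7  8 16 11 10 11 11
dp:     1  1  2  1  2  3  2  3  4  4  4  5  5
max dp = 5, so deletions = 13 − 5 = 8.

8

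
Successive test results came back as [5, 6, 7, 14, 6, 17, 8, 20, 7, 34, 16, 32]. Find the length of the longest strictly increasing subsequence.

Let dp[i] be the length of the longest such subsequence ending at index i:
i:      1  2  3  4  5  6  7  8  9 10 11 12
a[i]:   5  6  7 14  6 17  8 20  7 34 16 32
dp:     1  2  3  4  2  5  4  6  3  7  5  7
Maximum dp value is 7.

7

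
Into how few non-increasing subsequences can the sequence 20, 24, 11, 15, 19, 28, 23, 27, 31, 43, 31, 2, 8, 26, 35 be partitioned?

7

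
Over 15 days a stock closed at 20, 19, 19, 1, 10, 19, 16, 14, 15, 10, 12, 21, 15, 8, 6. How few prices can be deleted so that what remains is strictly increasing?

Fewest deletions = n − (longest strictly increasing subsequence).
Patience tails:
20 → extends → [20]
19 → replaces 20 → [19]
19 → already a tail → [19]
1 → replaces 19 → [1]
10 → extends → [1, 10]
19 → extends → [1, 10, 19]
16 → replaces 19 → [1, 10, 16]
14 → replaces 16 → [1, 10, 14]
15 → extends → [1, 10, 14, 15]
10 → already a tail → [1, 10, 14, 15]
12 → replaces 14 → [1, 10, 12, 15]
21 → extends → [1, 10, 12, 15, 21]
15 → already a tail → [1, 10, 12, 15, 21]
8 → replaces 10 → [1, 8, 12, 15, 21]
6 → replaces 8 → [1, 6, 12, 15, 21]
Longest strictly increasing subsequence has length 5, so deletions = 15 − 5 = 10.

10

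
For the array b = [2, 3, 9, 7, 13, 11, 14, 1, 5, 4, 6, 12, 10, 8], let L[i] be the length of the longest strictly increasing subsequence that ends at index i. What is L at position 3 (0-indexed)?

dp[i] = 1 + max{dp[j] : j<i, b[j]<b[i]} (or 1 if no such j):
i:      0  1  2  3  4  5  6  7  8  9 10 11 12 13
b[i]:   2  3  9  7 13 11 14  1  5  4  6 12 10  8
dp:     1  2  3  3  4  4  5  1  3  3  4  5  5  5
At index 3 the value is 3.

3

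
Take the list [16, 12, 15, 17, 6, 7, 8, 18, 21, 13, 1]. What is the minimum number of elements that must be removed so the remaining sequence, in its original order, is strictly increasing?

Fewest deletions = n − (longest strictly increasing subsequence).
i:      1  2  3  4  5  6  7  8  9 10 11
a[i]:  16 12 15 17  6  7  8 18 21 13  1
dp:     1  1  2  3  1  2  3  4  5  4  1
max dp = 5, so deletions = 11 − 5 = 6.

6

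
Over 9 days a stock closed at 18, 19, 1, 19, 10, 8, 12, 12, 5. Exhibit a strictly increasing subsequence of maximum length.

Patience tails give the LIS length; then backtrack through the dp parents:
18 → extends → [18]
19 → extends → [18, 19]
1 → replaces 18 → [1, 19]
19 → already a tail → [1, 19]
10 → replaces 19 → [1, 10]
8 → replaces 10 → [1, 8]
12 → extends → [1, 8, 12]
12 → already a tail → [1, 8, 12]
5 → replaces 8 → [1, 5, 12]
Length 3; one witness is 1, 10, 12.

1, 10, 12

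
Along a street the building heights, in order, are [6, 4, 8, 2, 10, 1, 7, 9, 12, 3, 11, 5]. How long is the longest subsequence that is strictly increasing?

Track the smallest tail for each achievable length (strict):
6 → extends → [6]
4 → replaces 6 → [4]
8 → extends → [4, 8]
2 → replaces 4 → [2, 8]
10 → extends → [2, 8, 10]
1 → replaces 2 → [1, 8, 10]
7 → replaces 8 → [1, 7, 10]
9 → replaces 10 → [1, 7, 9]
12 → extends → [1, 7, 9, 12]
3 → replaces 7 → [1, 3, 9, 12]
11 → replaces 12 → [1, 3, 9, 11]
5 → replaces 9 → [1, 3, 5, 11]
Four tails, so the longest strictly increasing subsequence has length 4 (e.g. 6, 8, 10, 12).

4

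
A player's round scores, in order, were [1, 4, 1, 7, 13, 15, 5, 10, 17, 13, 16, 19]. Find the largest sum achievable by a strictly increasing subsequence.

76

Let S[i] be the best sum of a strictly increasing subsequence ending at i:
i:      1  2  3  4  5  6  7  8  9 10 11 12
a[i]:   1  4  1  7 13 15  5 10 17 13 16 19
S:      1  5  1 12 25 40 10 22 57 35 56 76
Maximum is 76 (e.g. 1 + 4 + 7 + 13 + 15 + 17 + 19).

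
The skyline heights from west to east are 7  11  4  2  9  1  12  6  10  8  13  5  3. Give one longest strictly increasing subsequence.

7, 11, 12, 13

Patience tails give the LIS length; then backtrack through the dp parents:
7 → extends → [7]
11 → extends → [7, 11]
4 → replaces 7 → [4, 11]
2 → replaces 4 → [2, 11]
9 → replaces 11 → [2, 9]
1 → replaces 2 → [1, 9]
12 → extends → [1, 9, 12]
6 → replaces 9 → [1, 6, 12]
10 → replaces 12 → [1, 6, 10]
8 → replaces 10 → [1, 6, 8]
13 → extends → [1, 6, 8, 13]
5 → replaces 6 → [1, 5, 8, 13]
3 → replaces 5 → [1, 3, 8, 13]
Length 4; one witness is 7, 11, 12, 13.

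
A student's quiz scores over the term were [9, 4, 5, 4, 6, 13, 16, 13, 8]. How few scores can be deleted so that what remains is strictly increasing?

4

Fewest deletions = n − (longest strictly increasing subsequence).
Patience tails:
9 → extends → [9]
4 → replaces 9 → [4]
5 → extends → [4, 5]
4 → already a tail → [4, 5]
6 → extends → [4, 5, 6]
13 → extends → [4, 5, 6, 13]
16 → extends → [4, 5, 6, 13, 16]
13 → already a tail → [4, 5, 6, 13, 16]
8 → replaces 13 → [4, 5, 6, 8, 16]
Longest strictly increasing subsequence has length 5, so deletions = 9 − 5 = 4.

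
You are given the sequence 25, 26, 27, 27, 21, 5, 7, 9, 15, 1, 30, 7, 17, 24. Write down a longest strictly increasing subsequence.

Patience tails give the LIS length; then backtrack through the dp parents:
25 → extends → [25]
26 → extends → [25, 26]
27 → extends → [25, 26, 27]
27 → already a tail → [25, 26, 27]
21 → replaces 25 → [21, 26, 27]
5 → replaces 21 → [5, 26, 27]
7 → replaces 26 → [5, 7, 27]
9 → replaces 27 → [5, 7, 9]
15 → extends → [5, 7, 9, 15]
1 → replaces 5 → [1, 7, 9, 15]
30 → extends → [1, 7, 9, 15, 30]
7 → already a tail → [1, 7, 9, 15, 30]
17 → replaces 30 → [1, 7, 9, 15, 17]
24 → extends → [1, 7, 9, 15, 17, 24]
Length 6; one witness is 5, 7, 9, 15, 17, 24.

5, 7, 9, 15, 17, 24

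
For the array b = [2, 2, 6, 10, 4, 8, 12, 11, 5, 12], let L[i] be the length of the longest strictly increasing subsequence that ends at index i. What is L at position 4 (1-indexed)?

dp[i] = 1 + max{dp[j] : j<i, b[j]<b[i]} (or 1 if no such j):
i:      1  2  3  4  5  6  7  8  9 10
b[i]:   2  2  6 10  4  8 12 11  5 12
dp:     1  1  2  3  2  3  4  4  3  5
At index 4 the value is 3.

3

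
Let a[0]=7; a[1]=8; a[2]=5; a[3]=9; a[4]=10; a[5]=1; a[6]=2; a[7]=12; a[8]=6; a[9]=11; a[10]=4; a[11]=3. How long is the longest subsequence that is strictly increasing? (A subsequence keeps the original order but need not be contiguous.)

5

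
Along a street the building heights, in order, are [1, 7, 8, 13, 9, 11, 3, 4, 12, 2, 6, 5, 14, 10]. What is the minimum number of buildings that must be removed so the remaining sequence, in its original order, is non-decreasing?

Fewest deletions = n − (longest non-decreasing subsequence).
Patience tails:
1 → extends → [1]
7 → extends → [1, 7]
8 → extends → [1, 7, 8]
13 → extends → [1, 7, 8, 13]
9 → replaces 13 → [1, 7, 8, 9]
11 → extends → [1, 7, 8, 9, 11]
3 → replaces 7 → [1, 3, 8, 9, 11]
4 → replaces 8 → [1, 3, 4, 9, 11]
12 → extends → [1, 3, 4, 9, 11, 12]
2 → replaces 3 → [1, 2, 4, 9, 11, 12]
6 → replaces 9 → [1, 2, 4, 6, 11, 12]
5 → replaces 6 → [1, 2, 4, 5, 11, 12]
14 → extends → [1, 2, 4, 5, 11, 12, 14]
10 → replaces 11 → [1, 2, 4, 5, 10, 12, 14]
Longest non-decreasing subsequence has length 7, so deletions = 14 − 7 = 7.

7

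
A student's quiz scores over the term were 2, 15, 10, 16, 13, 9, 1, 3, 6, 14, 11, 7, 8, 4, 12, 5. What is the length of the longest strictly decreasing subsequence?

Negate each value so 'decreasing' becomes 'increasing', then run patience tails on the negated sequence:
-2 → extends → [-2]
-15 → replaces -2 → [-15]
-10 → extends → [-15, -10]
-16 → replaces -15 → [-16, -10]
-13 → replaces -10 → [-16, -13]
-9 → extends → [-16, -13, -9]
-1 → extends → [-16, -13, -9, -1]
-3 → replaces -1 → [-16, -13, -9, -3]
-6 → replaces -3 → [-16, -13, -9, -6]
-14 → replaces -13 → [-16, -14, -9, -6]
-11 → replaces -9 → [-16, -14, -11, -6]
-7 → replaces -6 → [-16, -14, -11, -7]
-8 → replaces -7 → [-16, -14, -11, -8]
-4 → extends → [-16, -14, -11, -8, -4]
-12 → replaces -11 → [-16, -14, -12, -8, -4]
-5 → replaces -4 → [-16, -14, -12, -8, -5]
Five tails, so the longest strictly decreasing subsequence of the original has length 5.

5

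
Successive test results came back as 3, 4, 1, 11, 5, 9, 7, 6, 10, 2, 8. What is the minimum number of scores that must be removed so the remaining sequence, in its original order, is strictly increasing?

6

Fewest deletions = n − (longest strictly increasing subsequence).
Patience tails:
3 → extends → [3]
4 → extends → [3, 4]
1 → replaces 3 → [1, 4]
11 → extends → [1, 4, 11]
5 → replaces 11 → [1, 4, 5]
9 → extends → [1, 4, 5, 9]
7 → replaces 9 → [1, 4, 5, 7]
6 → replaces 7 → [1, 4, 5, 6]
10 → extends → [1, 4, 5, 6, 10]
2 → replaces 4 → [1, 2, 5, 6, 10]
8 → replaces 10 → [1, 2, 5, 6, 8]
Longest strictly increasing subsequence has length 5, so deletions = 11 − 5 = 6.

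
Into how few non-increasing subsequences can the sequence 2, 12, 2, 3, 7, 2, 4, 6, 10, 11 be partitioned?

6

Place each on the leftmost legal pile:
2 → new pile 1 (tops now [2])
12 → new pile 2 (tops now [2, 12])
2 → pile 1 (tops now [2, 12])
3 → pile 2 (tops now [2, 3])
7 → new pile 3 (tops now [2, 3, 7])
2 → pile 1 (tops now [2, 3, 7])
4 → pile 3 (tops now [2, 3, 4])
6 → new pile 4 (tops now [2, 3, 4, 6])
10 → new pile 5 (tops now [2, 3, 4, 6, 10])
11 → new pile 6 (tops now [2, 3, 4, 6, 10, 11])
Six piles.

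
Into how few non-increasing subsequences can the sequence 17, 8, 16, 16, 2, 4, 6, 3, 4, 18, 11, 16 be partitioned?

The minimum number of non-increasing subsequences covering a sequence equals the length of its longest strictly increasing subsequence.
LIS length is 5 (e.g. 2, 4, 6, 11, 16), so 5 piles are needed.

5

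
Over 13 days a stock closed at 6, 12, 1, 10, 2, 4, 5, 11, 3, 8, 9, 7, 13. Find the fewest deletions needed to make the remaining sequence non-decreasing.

6

Fewest deletions = n − (longest non-decreasing subsequence).
Patience tails:
6 → extends → [6]
12 → extends → [6, 12]
1 → replaces 6 → [1, 12]
10 → replaces 12 → [1, 10]
2 → replaces 10 → [1, 2]
4 → extends → [1, 2, 4]
5 → extends → [1, 2, 4, 5]
11 → extends → [1, 2, 4, 5, 11]
3 → replaces 4 → [1, 2, 3, 5, 11]
8 → replaces 11 → [1, 2, 3, 5, 8]
9 → extends → [1, 2, 3, 5, 8, 9]
7 → replaces 8 → [1, 2, 3, 5, 7, 9]
13 → extends → [1, 2, 3, 5, 7, 9, 13]
Longest non-decreasing subsequence has length 7, so deletions = 13 − 7 = 6.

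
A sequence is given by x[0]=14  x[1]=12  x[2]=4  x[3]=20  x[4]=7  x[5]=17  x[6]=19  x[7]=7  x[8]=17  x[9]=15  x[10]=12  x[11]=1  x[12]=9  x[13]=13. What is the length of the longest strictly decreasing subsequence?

6

Let dp[i] be the longest strictly decreasing subsequence ending at i:
i:      0  1  2  3  4  5  6  7  8  9 10 11 12 13
x[i]:  14 12  4 20  7 17 19  7 17 15 12  1  9 13
dp:     1  2  3  1  3  2  2  3  3  4  5  6  6  5
Maximum is 6.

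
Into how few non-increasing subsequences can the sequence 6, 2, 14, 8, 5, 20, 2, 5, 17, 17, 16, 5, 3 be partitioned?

3

Place each on the leftmost legal pile:
6 → new pile 1 (tops now [6])
2 → pile 1 (tops now [2])
14 → new pile 2 (tops now [2, 14])
8 → pile 2 (tops now [2, 8])
5 → pile 2 (tops now [2, 5])
20 → new pile 3 (tops now [2, 5, 20])
2 → pile 1 (tops now [2, 5, 20])
5 → pile 2 (tops now [2, 5, 20])
17 → pile 3 (tops now [2, 5, 17])
17 → pile 3 (tops now [2, 5, 17])
16 → pile 3 (tops now [2, 5, 16])
5 → pile 2 (tops now [2, 5, 16])
3 → pile 2 (tops now [2, 3, 16])
Three piles.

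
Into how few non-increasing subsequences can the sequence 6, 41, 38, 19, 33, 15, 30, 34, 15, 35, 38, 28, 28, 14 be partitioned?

6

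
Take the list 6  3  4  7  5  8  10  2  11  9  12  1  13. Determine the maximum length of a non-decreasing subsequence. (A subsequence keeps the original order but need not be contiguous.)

8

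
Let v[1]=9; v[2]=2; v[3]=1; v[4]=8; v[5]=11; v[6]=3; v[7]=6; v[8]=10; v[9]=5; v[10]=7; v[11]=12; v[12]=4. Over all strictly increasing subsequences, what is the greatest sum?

33

Let S[i] be the best sum of a strictly increasing subsequence ending at i:
i:      1  2  3  4  5  6  7  8  9 10 11 12
v[i]:   9  2  1  8 11  3  6 10  5  7 12  4
S:      9  2  1 10 21  5 11 21 10 18 33  9
Maximum is 33 (e.g. 2 + 3 + 6 + 10 + 12).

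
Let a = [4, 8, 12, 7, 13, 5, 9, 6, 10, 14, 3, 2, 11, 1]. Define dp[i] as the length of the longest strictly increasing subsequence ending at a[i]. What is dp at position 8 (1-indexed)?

3

dp[i] = 1 + max{dp[j] : j<i, a[j]<a[i]} (or 1 if no such j):
i:      1  2  3  4  5  6  7  8  9 10 11 12 13 14
a[i]:   4  8 12  7 13  5  9  6 10 14  3  2 11  1
dp:     1  2  3  2  4  2  3  3  4  5  1  1  5  1
At index 8 the value is 3.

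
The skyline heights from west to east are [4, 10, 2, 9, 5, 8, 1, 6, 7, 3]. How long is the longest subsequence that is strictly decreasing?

Negate each value so 'decreasing' becomes 'increasing', then run patience tails on the negated sequence:
-4 → extends → [-4]
-10 → replaces -4 → [-10]
-2 → extends → [-10, -2]
-9 → replaces -2 → [-10, -9]
-5 → extends → [-10, -9, -5]
-8 → replaces -5 → [-10, -9, -8]
-1 → extends → [-10, -9, -8, -1]
-6 → replaces -1 → [-10, -9, -8, -6]
-7 → replaces -6 → [-10, -9, -8, -7]
-3 → extends → [-10, -9, -8, -7, -3]
Five tails, so the longest strictly decreasing subsequence of the original has length 5.

5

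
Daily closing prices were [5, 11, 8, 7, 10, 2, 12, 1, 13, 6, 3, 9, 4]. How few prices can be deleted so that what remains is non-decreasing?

Fewest deletions = n − (longest non-decreasing subsequence).
Patience tails:
5 → extends → [5]
11 → extends → [5, 11]
8 → replaces 11 → [5, 8]
7 → replaces 8 → [5, 7]
10 → extends → [5, 7, 10]
2 → replaces 5 → [2, 7, 10]
12 → extends → [2, 7, 10, 12]
1 → replaces 2 → [1, 7, 10, 12]
13 → extends → [1, 7, 10, 12, 13]
6 → replaces 7 → [1, 6, 10, 12, 13]
3 → replaces 6 → [1, 3, 10, 12, 13]
9 → replaces 10 → [1, 3, 9, 12, 13]
4 → replaces 9 → [1, 3, 4, 12, 13]
Longest non-decreasing subsequence has length 5, so deletions = 13 − 5 = 8.

8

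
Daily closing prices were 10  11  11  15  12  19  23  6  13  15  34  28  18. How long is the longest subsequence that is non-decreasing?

Track the smallest tail for each achievable length (allowing ties):
10 → extends → [10]
11 → extends → [10, 11]
11 → extends → [10, 11, 11]
15 → extends → [10, 11, 11, 15]
12 → replaces 15 → [10, 11, 11, 12]
19 → extends → [10, 11, 11, 12, 19]
23 → extends → [10, 11, 11, 12, 19, 23]
6 → replaces 10 → [6, 11, 11, 12, 19, 23]
13 → replaces 19 → [6, 11, 11, 12, 13, 23]
15 → replaces 23 → [6, 11, 11, 12, 13, 15]
34 → extends → [6, 11, 11, 12, 13, 15, 34]
28 → replaces 34 → [6, 11, 11, 12, 13, 15, 28]
18 → replaces 28 → [6, 11, 11, 12, 13, 15, 18]
Seven tails, so the longest non-decreasing subsequence has length 7 (e.g. 10, 11, 11, 15, 19, 23, 34).

7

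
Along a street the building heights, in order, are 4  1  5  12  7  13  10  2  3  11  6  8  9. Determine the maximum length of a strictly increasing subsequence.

6

Track the smallest tail for each achievable length (strict):
4 → extends → [4]
1 → replaces 4 → [1]
5 → extends → [1, 5]
12 → extends → [1, 5, 12]
7 → replaces 12 → [1, 5, 7]
13 → extends → [1, 5, 7, 13]
10 → replaces 13 → [1, 5, 7, 10]
2 → replaces 5 → [1, 2, 7, 10]
3 → replaces 7 → [1, 2, 3, 10]
11 → extends → [1, 2, 3, 10, 11]
6 → replaces 10 → [1, 2, 3, 6, 11]
8 → replaces 11 → [1, 2, 3, 6, 8]
9 → extends → [1, 2, 3, 6, 8, 9]
Six tails, so the longest strictly increasing subsequence has length 6 (e.g. 1, 2, 3, 6, 8, 9).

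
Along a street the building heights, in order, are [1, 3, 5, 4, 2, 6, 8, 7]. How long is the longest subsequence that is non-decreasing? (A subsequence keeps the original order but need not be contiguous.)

Track the smallest tail for each achievable length (allowing ties):
1 → extends → [1]
3 → extends → [1, 3]
5 → extends → [1, 3, 5]
4 → replaces 5 → [1, 3, 4]
2 → replaces 3 → [1, 2, 4]
6 → extends → [1, 2, 4, 6]
8 → extends → [1, 2, 4, 6, 8]
7 → replaces 8 → [1, 2, 4, 6, 7]
Five tails, so the longest non-decreasing subsequence has length 5 (e.g. 1, 3, 5, 6, 8).

5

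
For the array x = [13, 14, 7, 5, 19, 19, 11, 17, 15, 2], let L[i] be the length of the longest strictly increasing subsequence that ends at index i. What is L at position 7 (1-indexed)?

dp[i] = 1 + max{dp[j] : j<i, x[j]<x[i]} (or 1 if no such j):
i:      1  2  3  4  5  6  7  8  9 10
x[i]:  13 14  7  5 19 19 11 17 15  2
dp:     1  2  1  1  3  3  2  3  3  1
At index 7 the value is 2.

2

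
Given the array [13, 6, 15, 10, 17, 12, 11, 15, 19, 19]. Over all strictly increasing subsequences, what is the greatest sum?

Let S[i] be the best sum of a strictly increasing subsequence ending at i:
i:      1  2  3  4  5  6  7  8  9 10
a[i]:  13  6 15 10 17 12 11 15 19 19
S:     13  6 28 16 45 28 27 43 64 64
Maximum is 64 (e.g. 13 + 15 + 17 + 19).

64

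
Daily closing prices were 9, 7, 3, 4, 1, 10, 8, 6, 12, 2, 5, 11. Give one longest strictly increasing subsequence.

Patience tails give the LIS length; then backtrack through the dp parents:
9 → extends → [9]
7 → replaces 9 → [7]
3 → replaces 7 → [3]
4 → extends → [3, 4]
1 → replaces 3 → [1, 4]
10 → extends → [1, 4, 10]
8 → replaces 10 → [1, 4, 8]
6 → replaces 8 → [1, 4, 6]
12 → extends → [1, 4, 6, 12]
2 → replaces 4 → [1, 2, 6, 12]
5 → replaces 6 → [1, 2, 5, 12]
11 → replaces 12 → [1, 2, 5, 11]
Length 4; one witness is 3, 4, 10, 12.

3, 4, 10, 12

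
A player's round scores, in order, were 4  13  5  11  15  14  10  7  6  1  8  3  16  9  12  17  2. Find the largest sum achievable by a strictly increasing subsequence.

Let S[i] be the best sum of a strictly increasing subsequence ending at i:
i:      1  2  3  4  5  6  7  8  9 10 11 12 13 14 15 16 17
a[i]:   4 13  5 11 15 14 10  7  6  1  8  3 16  9 12 17  2
S:      4 17  9 20 35 34 19 16 15  1 24  4 51 33 45 68  3
Maximum is 68 (e.g. 4 + 5 + 11 + 15 + 16 + 17).

68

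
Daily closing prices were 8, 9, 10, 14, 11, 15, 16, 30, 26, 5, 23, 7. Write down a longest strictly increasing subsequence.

Patience tails give the LIS length; then backtrack through the dp parents:
8 → extends → [8]
9 → extends → [8, 9]
10 → extends → [8, 9, 10]
14 → extends → [8, 9, 10, 14]
11 → replaces 14 → [8, 9, 10, 11]
15 → extends → [8, 9, 10, 11, 15]
16 → extends → [8, 9, 10, 11, 15, 16]
30 → extends → [8, 9, 10, 11, 15, 16, 30]
26 → replaces 30 → [8, 9, 10, 11, 15, 16, 26]
5 → replaces 8 → [5, 9, 10, 11, 15, 16, 26]
23 → replaces 26 → [5, 9, 10, 11, 15, 16, 23]
7 → replaces 9 → [5, 7, 10, 11, 15, 16, 23]
Length 7; one witness is 8, 9, 10, 14, 15, 16, 30.

8, 9, 10, 14, 15, 16, 30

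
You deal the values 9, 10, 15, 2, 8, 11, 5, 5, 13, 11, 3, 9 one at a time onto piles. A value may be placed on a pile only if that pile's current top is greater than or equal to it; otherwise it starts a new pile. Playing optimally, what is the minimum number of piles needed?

4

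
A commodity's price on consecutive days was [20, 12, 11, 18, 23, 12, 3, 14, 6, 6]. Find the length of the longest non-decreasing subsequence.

3

Let dp[i] be the length of the longest such subsequence ending at index i:
i:      1  2  3  4  5  6  7  8  9 10
a[i]:  20 12 11 18 23 12  3 14  6  6
dp:     1  1  1  2  3  2  1  3  2  3
Maximum dp value is 3.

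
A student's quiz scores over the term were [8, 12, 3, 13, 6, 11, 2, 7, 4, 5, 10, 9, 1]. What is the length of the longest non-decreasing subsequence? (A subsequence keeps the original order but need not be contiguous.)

Track the smallest tail for each achievable length (allowing ties):
8 → extends → [8]
12 → extends → [8, 12]
3 → replaces 8 → [3, 12]
13 → extends → [3, 12, 13]
6 → replaces 12 → [3, 6, 13]
11 → replaces 13 → [3, 6, 11]
2 → replaces 3 → [2, 6, 11]
7 → replaces 11 → [2, 6, 7]
4 → replaces 6 → [2, 4, 7]
5 → replaces 7 → [2, 4, 5]
10 → extends → [2, 4, 5, 10]
9 → replaces 10 → [2, 4, 5, 9]
1 → replaces 2 → [1, 4, 5, 9]
Four tails, so the longest non-decreasing subsequence has length 4 (e.g. 3, 6, 7, 10).

4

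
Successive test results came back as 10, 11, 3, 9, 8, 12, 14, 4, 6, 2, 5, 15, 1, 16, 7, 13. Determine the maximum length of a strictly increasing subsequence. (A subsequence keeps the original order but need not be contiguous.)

6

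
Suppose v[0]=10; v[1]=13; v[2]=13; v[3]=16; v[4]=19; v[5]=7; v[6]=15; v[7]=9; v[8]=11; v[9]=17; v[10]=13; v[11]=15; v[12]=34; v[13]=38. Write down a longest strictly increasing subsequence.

Patience tails give the LIS length; then backtrack through the dp parents:
10 → extends → [10]
13 → extends → [10, 13]
13 → already a tail → [10, 13]
16 → extends → [10, 13, 16]
19 → extends → [10, 13, 16, 19]
7 → replaces 10 → [7, 13, 16, 19]
15 → replaces 16 → [7, 13, 15, 19]
9 → replaces 13 → [7, 9, 15, 19]
11 → replaces 15 → [7, 9, 11, 19]
17 → replaces 19 → [7, 9, 11, 17]
13 → replaces 17 → [7, 9, 11, 13]
15 → extends → [7, 9, 11, 13, 15]
34 → extends → [7, 9, 11, 13, 15, 34]
38 → extends → [7, 9, 11, 13, 15, 34, 38]
Length 7; one witness is 7, 9, 11, 13, 15, 34, 38.

7, 9, 11, 13, 15, 34, 38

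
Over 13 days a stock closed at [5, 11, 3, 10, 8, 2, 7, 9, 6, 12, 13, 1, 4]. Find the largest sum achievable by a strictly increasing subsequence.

Let S[i] be the best sum of a strictly increasing subsequence ending at i:
i:      1  2  3  4  5  6  7  8  9 10 11 12 13
a[i]:   5 11  3 10  8  2  7  9  6 12 13  1  4
S:      5 16  3 15 13  2 12 22 11 34 47  1  7
Maximum is 47 (e.g. 5 + 8 + 9 + 12 + 13).

47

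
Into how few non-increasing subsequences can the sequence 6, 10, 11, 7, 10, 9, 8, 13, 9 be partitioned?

4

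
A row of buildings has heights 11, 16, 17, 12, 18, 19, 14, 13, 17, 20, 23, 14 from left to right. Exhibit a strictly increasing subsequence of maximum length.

Patience tails give the LIS length; then backtrack through the dp parents:
11 → extends → [11]
16 → extends → [11, 16]
17 → extends → [11, 16, 17]
12 → replaces 16 → [11, 12, 17]
18 → extends → [11, 12, 17, 18]
19 → extends → [11, 12, 17, 18, 19]
14 → replaces 17 → [11, 12, 14, 18, 19]
13 → replaces 14 → [11, 12, 13, 18, 19]
17 → replaces 18 → [11, 12, 13, 17, 19]
20 → extends → [11, 12, 13, 17, 19, 20]
23 → extends → [11, 12, 13, 17, 19, 20, 23]
14 → replaces 17 → [11, 12, 13, 14, 19, 20, 23]
Length 7; one witness is 11, 16, 17, 18, 19, 20, 23.

11, 16, 17, 18, 19, 20, 23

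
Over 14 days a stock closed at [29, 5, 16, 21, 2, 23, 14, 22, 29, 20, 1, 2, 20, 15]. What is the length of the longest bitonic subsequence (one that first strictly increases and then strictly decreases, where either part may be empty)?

inc[i] = longest strictly increasing subsequence ending at i; dec[i] = longest strictly decreasing subsequence starting at i:
i:      1  2  3  4  5  6  7  8  9 10 11 12 13 14
a[i]:  29  5 16 21  2 23 14 22 29 20  1  2 20 15
inc:    1  1  2  3  1  4  2  4  5  3  1  2  3  3
dec:    5  3  3  3  2  4  2  3  3  2  1  1  2  1
Best peak at i=6 (value 23): inc=4, dec=4, length 4+4−1 = 7.

7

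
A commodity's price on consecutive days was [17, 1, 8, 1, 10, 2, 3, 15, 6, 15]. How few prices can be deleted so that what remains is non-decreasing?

4

Fewest deletions = n − (longest non-decreasing subsequence).
Patience tails:
17 → extends → [17]
1 → replaces 17 → [1]
8 → extends → [1, 8]
1 → replaces 8 → [1, 1]
10 → extends → [1, 1, 10]
2 → replaces 10 → [1, 1, 2]
3 → extends → [1, 1, 2, 3]
15 → extends → [1, 1, 2, 3, 15]
6 → replaces 15 → [1, 1, 2, 3, 6]
15 → extends → [1, 1, 2, 3, 6, 15]
Longest non-decreasing subsequence has length 6, so deletions = 10 − 6 = 4.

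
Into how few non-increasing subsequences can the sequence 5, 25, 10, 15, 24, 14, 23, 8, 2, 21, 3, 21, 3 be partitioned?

The minimum number of non-increasing subsequences covering a sequence equals the length of its longest strictly increasing subsequence.
LIS length is 4 (e.g. 5, 10, 15, 24), so 4 piles are needed.

4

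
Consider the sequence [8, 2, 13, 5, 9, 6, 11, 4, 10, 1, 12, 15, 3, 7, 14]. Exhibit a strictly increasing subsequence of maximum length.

Patience tails give the LIS length; then backtrack through the dp parents:
8 → extends → [8]
2 → replaces 8 → [2]
13 → extends → [2, 13]
5 → replaces 13 → [2, 5]
9 → extends → [2, 5, 9]
6 → replaces 9 → [2, 5, 6]
11 → extends → [2, 5, 6, 11]
4 → replaces 5 → [2, 4, 6, 11]
10 → replaces 11 → [2, 4, 6, 10]
1 → replaces 2 → [1, 4, 6, 10]
12 → extends → [1, 4, 6, 10, 12]
15 → extends → [1, 4, 6, 10, 12, 15]
3 → replaces 4 → [1, 3, 6, 10, 12, 15]
7 → replaces 10 → [1, 3, 6, 7, 12, 15]
14 → replaces 15 → [1, 3, 6, 7, 12, 14]
Length 6; one witness is 2, 5, 9, 11, 12, 15.

2, 5, 9, 11, 12, 15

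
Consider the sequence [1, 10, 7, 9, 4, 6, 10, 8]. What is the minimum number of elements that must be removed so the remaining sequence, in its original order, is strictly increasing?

Fewest deletions = n − (longest strictly increasing subsequence).
Patience tails:
1 → extends → [1]
10 → extends → [1, 10]
7 → replaces 10 → [1, 7]
9 → extends → [1, 7, 9]
4 → replaces 7 → [1, 4, 9]
6 → replaces 9 → [1, 4, 6]
10 → extends → [1, 4, 6, 10]
8 → replaces 10 → [1, 4, 6, 8]
Longest strictly increasing subsequence has length 4, so deletions = 8 − 4 = 4.

4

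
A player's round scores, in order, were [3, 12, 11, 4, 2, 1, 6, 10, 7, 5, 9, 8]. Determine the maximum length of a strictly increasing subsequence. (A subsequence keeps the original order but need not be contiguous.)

5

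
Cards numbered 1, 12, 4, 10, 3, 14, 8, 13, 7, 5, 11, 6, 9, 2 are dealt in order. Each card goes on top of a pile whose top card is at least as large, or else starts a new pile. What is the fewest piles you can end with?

5

The minimum number of non-increasing subsequences covering a sequence equals the length of its longest strictly increasing subsequence.
LIS length is 5 (e.g. 1, 4, 5, 6, 9), so 5 piles are needed.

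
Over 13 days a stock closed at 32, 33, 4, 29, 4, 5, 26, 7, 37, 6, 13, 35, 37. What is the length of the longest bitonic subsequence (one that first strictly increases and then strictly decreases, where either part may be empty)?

6

inc[i] = longest strictly increasing subsequence ending at i; dec[i] = longest strictly decreasing subsequence starting at i:
i:      1  2  3  4  5  6  7  8  9 10 11 12 13
a[i]:  32 33  4 29  4  5 26  7 37  6 13 35 37
inc:    1  2  1  2  1  2  3  3  4  3  4  5  6
dec:    5  5  1  4  1  1  3  2  2  1  1  1  1
Best peak at i=2 (value 33): inc=2, dec=5, length 2+5−1 = 6.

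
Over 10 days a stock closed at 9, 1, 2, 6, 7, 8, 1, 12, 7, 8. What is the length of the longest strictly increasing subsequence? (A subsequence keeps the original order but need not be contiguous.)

Let dp[i] be the length of the longest such subsequence ending at index i:
i:      1  2  3  4  5  6  7  8  9 10
a[i]:   9  1  2  6  7  8  1 12  7  8
dp:     1  1  2  3  4  5  1  6  4  5
Maximum dp value is 6.

6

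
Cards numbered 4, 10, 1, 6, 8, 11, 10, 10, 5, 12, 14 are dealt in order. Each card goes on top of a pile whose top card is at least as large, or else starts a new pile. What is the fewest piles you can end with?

Place each on the leftmost legal pile:
4 → new pile 1 (tops now [4])
10 → new pile 2 (tops now [4, 10])
1 → pile 1 (tops now [1, 10])
6 → pile 2 (tops now [1, 6])
8 → new pile 3 (tops now [1, 6, 8])
11 → new pile 4 (tops now [1, 6, 8, 11])
10 → pile 4 (tops now [1, 6, 8, 10])
10 → pile 4 (tops now [1, 6, 8, 10])
5 → pile 2 (tops now [1, 5, 8, 10])
12 → new pile 5 (tops now [1, 5, 8, 10, 12])
14 → new pile 6 (tops now [1, 5, 8, 10, 12, 14])
Six piles.

6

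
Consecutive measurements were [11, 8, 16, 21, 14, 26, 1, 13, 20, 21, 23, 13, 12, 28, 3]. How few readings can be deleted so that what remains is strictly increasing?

9

Fewest deletions = n − (longest strictly increasing subsequence).
Patience tails:
11 → extends → [11]
8 → replaces 11 → [8]
16 → extends → [8, 16]
21 → extends → [8, 16, 21]
14 → replaces 16 → [8, 14, 21]
26 → extends → [8, 14, 21, 26]
1 → replaces 8 → [1, 14, 21, 26]
13 → replaces 14 → [1, 13, 21, 26]
20 → replaces 21 → [1, 13, 20, 26]
21 → replaces 26 → [1, 13, 20, 21]
23 → extends → [1, 13, 20, 21, 23]
13 → already a tail → [1, 13, 20, 21, 23]
12 → replaces 13 → [1, 12, 20, 21, 23]
28 → extends → [1, 12, 20, 21, 23, 28]
3 → replaces 12 → [1, 3, 20, 21, 23, 28]
Longest strictly increasing subsequence has length 6, so deletions = 15 − 6 = 9.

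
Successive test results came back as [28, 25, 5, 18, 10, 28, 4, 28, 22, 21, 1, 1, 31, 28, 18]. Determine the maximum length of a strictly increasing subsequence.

4

Track the smallest tail for each achievable length (strict):
28 → extends → [28]
25 → replaces 28 → [25]
5 → replaces 25 → [5]
18 → extends → [5, 18]
10 → replaces 18 → [5, 10]
28 → extends → [5, 10, 28]
4 → replaces 5 → [4, 10, 28]
28 → already a tail → [4, 10, 28]
22 → replaces 28 → [4, 10, 22]
21 → replaces 22 → [4, 10, 21]
1 → replaces 4 → [1, 10, 21]
1 → already a tail → [1, 10, 21]
31 → extends → [1, 10, 21, 31]
28 → replaces 31 → [1, 10, 21, 28]
18 → replaces 21 → [1, 10, 18, 28]
Four tails, so the longest strictly increasing subsequence has length 4 (e.g. 5, 18, 28, 31).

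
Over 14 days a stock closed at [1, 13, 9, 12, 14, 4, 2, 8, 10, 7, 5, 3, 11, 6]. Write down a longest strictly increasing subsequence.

1, 4, 8, 10, 11

Patience tails give the LIS length; then backtrack through the dp parents:
1 → extends → [1]
13 → extends → [1, 13]
9 → replaces 13 → [1, 9]
12 → extends → [1, 9, 12]
14 → extends → [1, 9, 12, 14]
4 → replaces 9 → [1, 4, 12, 14]
2 → replaces 4 → [1, 2, 12, 14]
8 → replaces 12 → [1, 2, 8, 14]
10 → replaces 14 → [1, 2, 8, 10]
7 → replaces 8 → [1, 2, 7, 10]
5 → replaces 7 → [1, 2, 5, 10]
3 → replaces 5 → [1, 2, 3, 10]
11 → extends → [1, 2, 3, 10, 11]
6 → replaces 10 → [1, 2, 3, 6, 11]
Length 5; one witness is 1, 4, 8, 10, 11.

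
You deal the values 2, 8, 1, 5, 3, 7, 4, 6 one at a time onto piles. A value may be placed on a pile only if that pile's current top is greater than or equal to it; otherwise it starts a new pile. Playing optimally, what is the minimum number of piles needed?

4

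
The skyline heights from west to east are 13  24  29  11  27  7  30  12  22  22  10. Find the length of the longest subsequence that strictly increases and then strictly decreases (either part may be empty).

inc[i] = longest strictly increasing subsequence ending at i; dec[i] = longest strictly decreasing subsequence starting at i:
i:      1  2  3  4  5  6  7  8  9 10 11
a[i]:  13 24 29 11 27  7 30 12 22 22 10
inc:    1  2  3  1  3  1  4  2  3  3  2
dec:    3  3  4  2  3  1  3  2  2  2  1
Best peak at i=3 (value 29): inc=3, dec=4, length 3+4−1 = 6.

6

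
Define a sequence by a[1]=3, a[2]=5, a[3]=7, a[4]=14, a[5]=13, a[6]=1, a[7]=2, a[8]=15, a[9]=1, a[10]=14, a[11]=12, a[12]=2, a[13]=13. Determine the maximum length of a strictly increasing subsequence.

5

Track the smallest tail for each achievable length (strict):
3 → extends → [3]
5 → extends → [3, 5]
7 → extends → [3, 5, 7]
14 → extends → [3, 5, 7, 14]
13 → replaces 14 → [3, 5, 7, 13]
1 → replaces 3 → [1, 5, 7, 13]
2 → replaces 5 → [1, 2, 7, 13]
15 → extends → [1, 2, 7, 13, 15]
1 → already a tail → [1, 2, 7, 13, 15]
14 → replaces 15 → [1, 2, 7, 13, 14]
12 → replaces 13 → [1, 2, 7, 12, 14]
2 → already a tail → [1, 2, 7, 12, 14]
13 → replaces 14 → [1, 2, 7, 12, 13]
Five tails, so the longest strictly increasing subsequence has length 5 (e.g. 3, 5, 7, 14, 15).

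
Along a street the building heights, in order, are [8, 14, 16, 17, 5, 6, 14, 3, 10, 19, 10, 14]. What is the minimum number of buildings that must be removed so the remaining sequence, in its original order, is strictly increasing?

7

Fewest deletions = n − (longest strictly increasing subsequence).
Patience tails:
8 → extends → [8]
14 → extends → [8, 14]
16 → extends → [8, 14, 16]
17 → extends → [8, 14, 16, 17]
5 → replaces 8 → [5, 14, 16, 17]
6 → replaces 14 → [5, 6, 16, 17]
14 → replaces 16 → [5, 6, 14, 17]
3 → replaces 5 → [3, 6, 14, 17]
10 → replaces 14 → [3, 6, 10, 17]
19 → extends → [3, 6, 10, 17, 19]
10 → already a tail → [3, 6, 10, 17, 19]
14 → replaces 17 → [3, 6, 10, 14, 19]
Longest strictly increasing subsequence has length 5, so deletions = 12 − 5 = 7.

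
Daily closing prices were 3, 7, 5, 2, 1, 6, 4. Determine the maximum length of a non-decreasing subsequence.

3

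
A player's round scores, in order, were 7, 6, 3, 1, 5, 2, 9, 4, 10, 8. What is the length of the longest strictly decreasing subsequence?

Negate each value so 'decreasing' becomes 'increasing', then run patience tails on the negated sequence:
-7 → extends → [-7]
-6 → extends → [-7, -6]
-3 → extends → [-7, -6, -3]
-1 → extends → [-7, -6, -3, -1]
-5 → replaces -3 → [-7, -6, -5, -1]
-2 → replaces -1 → [-7, -6, -5, -2]
-9 → replaces -7 → [-9, -6, -5, -2]
-4 → replaces -2 → [-9, -6, -5, -4]
-10 → replaces -9 → [-10, -6, -5, -4]
-8 → replaces -6 → [-10, -8, -5, -4]
Four tails, so the longest strictly decreasing subsequence of the original has length 4.

4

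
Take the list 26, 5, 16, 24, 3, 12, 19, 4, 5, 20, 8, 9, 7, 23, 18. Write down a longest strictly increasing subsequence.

Patience tails give the LIS length; then backtrack through the dp parents:
26 → extends → [26]
5 → replaces 26 → [5]
16 → extends → [5, 16]
24 → extends → [5, 16, 24]
3 → replaces 5 → [3, 16, 24]
12 → replaces 16 → [3, 12, 24]
19 → replaces 24 → [3, 12, 19]
4 → replaces 12 → [3, 4, 19]
5 → replaces 19 → [3, 4, 5]
20 → extends → [3, 4, 5, 20]
8 → replaces 20 → [3, 4, 5, 8]
9 → extends → [3, 4, 5, 8, 9]
7 → replaces 8 → [3, 4, 5, 7, 9]
23 → extends → [3, 4, 5, 7, 9, 23]
18 → replaces 23 → [3, 4, 5, 7, 9, 18]
Length 6; one witness is 3, 4, 5, 8, 9, 23.

3, 4, 5, 8, 9, 23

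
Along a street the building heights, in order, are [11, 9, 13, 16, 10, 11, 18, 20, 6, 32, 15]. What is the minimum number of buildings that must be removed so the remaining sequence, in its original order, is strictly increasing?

5

Fewest deletions = n − (longest strictly increasing subsequence).
Patience tails:
11 → extends → [11]
9 → replaces 11 → [9]
13 → extends → [9, 13]
16 → extends → [9, 13, 16]
10 → replaces 13 → [9, 10, 16]
11 → replaces 16 → [9, 10, 11]
18 → extends → [9, 10, 11, 18]
20 → extends → [9, 10, 11, 18, 20]
6 → replaces 9 → [6, 10, 11, 18, 20]
32 → extends → [6, 10, 11, 18, 20, 32]
15 → replaces 18 → [6, 10, 11, 15, 20, 32]
Longest strictly increasing subsequence has length 6, so deletions = 11 − 6 = 5.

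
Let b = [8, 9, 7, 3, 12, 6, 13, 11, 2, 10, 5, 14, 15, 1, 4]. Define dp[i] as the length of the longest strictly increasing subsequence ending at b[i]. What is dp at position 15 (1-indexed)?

dp[i] = 1 + max{dp[j] : j<i, b[j]<b[i]} (or 1 if no such j):
i:      1  2  3  4  5  6  7  8  9 10 11 12 13 14 15
b[i]:   8  9  7  3 12  6 13 11  2 10  5 14 15  1  4
dp:     1  2  1  1  3  2  4  3  1  3  2  5  6  1  2
At index 15 the value is 2.

2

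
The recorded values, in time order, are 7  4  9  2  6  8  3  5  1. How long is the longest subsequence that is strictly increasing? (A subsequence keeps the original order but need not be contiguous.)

Track the smallest tail for each achievable length (strict):
7 → extends → [7]
4 → replaces 7 → [4]
9 → extends → [4, 9]
2 → replaces 4 → [2, 9]
6 → replaces 9 → [2, 6]
8 → extends → [2, 6, 8]
3 → replaces 6 → [2, 3, 8]
5 → replaces 8 → [2, 3, 5]
1 → replaces 2 → [1, 3, 5]
Three tails, so the longest strictly increasing subsequence has length 3 (e.g. 4, 6, 8).

3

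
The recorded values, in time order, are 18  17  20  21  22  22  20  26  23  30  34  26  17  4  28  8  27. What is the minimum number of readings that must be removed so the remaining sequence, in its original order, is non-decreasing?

9

Fewest deletions = n − (longest non-decreasing subsequence).
Patience tails:
18 → extends → [18]
17 → replaces 18 → [17]
20 → extends → [17, 20]
21 → extends → [17, 20, 21]
22 → extends → [17, 20, 21, 22]
22 → extends → [17, 20, 21, 22, 22]
20 → replaces 21 → [17, 20, 20, 22, 22]
26 → extends → [17, 20, 20, 22, 22, 26]
23 → replaces 26 → [17, 20, 20, 22, 22, 23]
30 → extends → [17, 20, 20, 22, 22, 23, 30]
34 → extends → [17, 20, 20, 22, 22, 23, 30, 34]
26 → replaces 30 → [17, 20, 20, 22, 22, 23, 26, 34]
17 → replaces 20 → [17, 17, 20, 22, 22, 23, 26, 34]
4 → replaces 17 → [4, 17, 20, 22, 22, 23, 26, 34]
28 → replaces 34 → [4, 17, 20, 22, 22, 23, 26, 28]
8 → replaces 17 → [4, 8, 20, 22, 22, 23, 26, 28]
27 → replaces 28 → [4, 8, 20, 22, 22, 23, 26, 27]
Longest non-decreasing subsequence has length 8, so deletions = 17 − 8 = 9.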